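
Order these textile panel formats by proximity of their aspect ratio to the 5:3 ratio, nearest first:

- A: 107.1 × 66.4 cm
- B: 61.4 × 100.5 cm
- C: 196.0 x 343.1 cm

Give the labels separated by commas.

Ratios: A = 107.1 / 66.4 ≈ 1.613; B = 100.5 / 61.4 ≈ 1.637; C = 343.1 / 196.0 ≈ 1.751.
|Δ from 1.667|: A 0.054; B 0.030; C 0.084.

B, A, C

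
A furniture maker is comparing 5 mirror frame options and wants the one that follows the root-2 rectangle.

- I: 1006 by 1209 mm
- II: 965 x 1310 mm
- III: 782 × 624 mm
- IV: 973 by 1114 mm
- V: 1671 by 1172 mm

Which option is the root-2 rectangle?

V

Target root-2 ≈ 1.414.
I: 1.202 (Δ0.212)  II: 1.358 (Δ0.056)  III: 1.253 (Δ0.161)  IV: 1.145 (Δ0.269)  V: 1.426 (Δ0.012)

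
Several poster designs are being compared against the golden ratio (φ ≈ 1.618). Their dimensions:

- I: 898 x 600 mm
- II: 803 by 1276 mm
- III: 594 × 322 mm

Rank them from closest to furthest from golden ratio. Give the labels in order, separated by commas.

Ratios: I = 898 / 600 ≈ 1.497; II = 1276 / 803 ≈ 1.589; III = 594 / 322 ≈ 1.845.
|Δ from 1.618|: I 0.121; II 0.029; III 0.227.

II, I, III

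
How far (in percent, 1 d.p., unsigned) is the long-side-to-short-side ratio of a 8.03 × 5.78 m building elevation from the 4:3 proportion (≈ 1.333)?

Ratio = 8.03 / 5.78 ≈ 1.3893.
Ideal 4:3 ≈ 1.3333. |1.3893 − 1.3333| / 1.3333 ≈ 4.20% → 4.2%.

4.2%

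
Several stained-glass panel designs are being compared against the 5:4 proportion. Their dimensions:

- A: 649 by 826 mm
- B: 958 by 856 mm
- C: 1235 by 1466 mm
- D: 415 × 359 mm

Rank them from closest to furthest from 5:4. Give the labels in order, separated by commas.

A, C, D, B

Ratios: A = 826 / 649 ≈ 1.273; B = 958 / 856 ≈ 1.119; C = 1466 / 1235 ≈ 1.187; D = 415 / 359 ≈ 1.156.
|Δ from 1.250|: A 0.023; B 0.131; C 0.063; D 0.094.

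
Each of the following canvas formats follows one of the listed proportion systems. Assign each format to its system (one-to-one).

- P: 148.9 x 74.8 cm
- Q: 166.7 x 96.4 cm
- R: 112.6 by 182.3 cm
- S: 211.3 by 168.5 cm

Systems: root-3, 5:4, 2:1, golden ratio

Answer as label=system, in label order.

P = 148.9/74.8 ≈ 1.991 → 2:1 (2.000)
Q = 166.7/96.4 ≈ 1.729 → root-3 (1.732)
R = 182.3/112.6 ≈ 1.619 → golden ratio (1.618)
S = 211.3/168.5 ≈ 1.254 → 5:4 (1.250)

P=2:1, Q=root-3, R=golden ratio, S=5:4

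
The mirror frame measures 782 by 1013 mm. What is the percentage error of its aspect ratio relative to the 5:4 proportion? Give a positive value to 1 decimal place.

Ratio = 1013 / 782 ≈ 1.2954.
Ideal 5:4 = 1.2500. |1.2954 − 1.2500| / 1.2500 ≈ 3.63% → 3.6%.

3.6%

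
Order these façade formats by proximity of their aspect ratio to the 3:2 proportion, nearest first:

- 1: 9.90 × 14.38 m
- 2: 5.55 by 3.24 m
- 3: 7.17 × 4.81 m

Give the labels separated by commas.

3, 1, 2

Ratios: 1 = 14.38 / 9.90 ≈ 1.453; 2 = 5.55 / 3.24 ≈ 1.713; 3 = 7.17 / 4.81 ≈ 1.491.
|Δ from 1.500|: 1 0.047; 2 0.213; 3 0.009.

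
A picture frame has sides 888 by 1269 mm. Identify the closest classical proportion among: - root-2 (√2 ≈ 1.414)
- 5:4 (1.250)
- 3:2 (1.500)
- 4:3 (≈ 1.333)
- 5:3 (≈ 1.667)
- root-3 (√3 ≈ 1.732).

1269/888 ≈ 1.429. Nearest candidates are root-2 (1.414, off by 0.015) and 3:2 (1.500, off by 0.071).

root-2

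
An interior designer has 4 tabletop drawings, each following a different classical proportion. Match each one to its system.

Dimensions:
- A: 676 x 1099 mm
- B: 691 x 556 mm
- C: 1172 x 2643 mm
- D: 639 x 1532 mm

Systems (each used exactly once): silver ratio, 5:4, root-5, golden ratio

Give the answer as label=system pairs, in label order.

Ratios: A ≈ 1.626; B ≈ 1.243; C ≈ 2.255; D ≈ 2.397.
Targets: silver ratio ≈ 2.414; 5:4 ≈ 1.250; root-5 ≈ 2.236; golden ratio ≈ 1.618.

A=golden ratio, B=5:4, C=root-5, D=silver ratio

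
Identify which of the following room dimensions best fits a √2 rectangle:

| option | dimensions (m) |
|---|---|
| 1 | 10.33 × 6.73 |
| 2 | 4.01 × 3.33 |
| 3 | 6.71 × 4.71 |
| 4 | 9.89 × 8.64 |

Ratios (long/short): 1 ≈ 1.535; 2 ≈ 1.204; 3 ≈ 1.425; 4 ≈ 1.145.
root-2 ≈ 1.414; option 3 is nearest (Δ 0.011).

3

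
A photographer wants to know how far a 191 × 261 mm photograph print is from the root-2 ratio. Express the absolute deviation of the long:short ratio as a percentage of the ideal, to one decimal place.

3.4%

Ratio = 261 / 191 ≈ 1.3665.
Ideal root-2 ≈ 1.4142. |1.3665 − 1.4142| / 1.4142 ≈ 3.37% → 3.4%.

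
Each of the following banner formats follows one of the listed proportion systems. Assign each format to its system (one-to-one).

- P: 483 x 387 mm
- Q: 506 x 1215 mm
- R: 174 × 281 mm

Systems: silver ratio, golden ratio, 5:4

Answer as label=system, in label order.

P=5:4, Q=silver ratio, R=golden ratio

Ratios: P ≈ 1.248; Q ≈ 2.401; R ≈ 1.615.
Targets: silver ratio ≈ 2.414; golden ratio ≈ 1.618; 5:4 ≈ 1.250.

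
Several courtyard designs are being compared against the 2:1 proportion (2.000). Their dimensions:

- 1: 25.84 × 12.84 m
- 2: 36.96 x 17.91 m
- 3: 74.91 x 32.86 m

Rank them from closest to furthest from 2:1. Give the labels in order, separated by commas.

Ratios: 1 = 25.84 / 12.84 ≈ 2.012; 2 = 36.96 / 17.91 ≈ 2.064; 3 = 74.91 / 32.86 ≈ 2.280.
|Δ from 2.000|: 1 0.012; 2 0.064; 3 0.280.

1, 2, 3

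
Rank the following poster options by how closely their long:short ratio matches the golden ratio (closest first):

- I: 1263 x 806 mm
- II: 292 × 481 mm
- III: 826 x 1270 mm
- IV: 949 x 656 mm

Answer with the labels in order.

I: 1263/806 ≈ 1.567 → |1.567 − 1.618| = 0.051
II: 481/292 ≈ 1.647 → |1.647 − 1.618| = 0.029
III: 1270/826 ≈ 1.538 → |1.538 − 1.618| = 0.080
IV: 949/656 ≈ 1.447 → |1.447 − 1.618| = 0.171

II, I, III, IV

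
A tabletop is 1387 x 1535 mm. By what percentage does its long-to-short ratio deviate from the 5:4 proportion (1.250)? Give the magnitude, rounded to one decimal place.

Ratio = 1535 / 1387 ≈ 1.1067.
Ideal 5:4 = 1.2500. |1.1067 − 1.2500| / 1.2500 ≈ 11.46% → 11.5%.

11.5%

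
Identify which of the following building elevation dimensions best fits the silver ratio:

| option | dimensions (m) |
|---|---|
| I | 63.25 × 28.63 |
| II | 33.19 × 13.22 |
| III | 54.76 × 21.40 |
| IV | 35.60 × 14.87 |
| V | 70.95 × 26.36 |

Target silver ratio ≈ 2.414.
I: 2.209 (Δ0.205)  II: 2.511 (Δ0.097)  III: 2.559 (Δ0.145)  IV: 2.394 (Δ0.020)  V: 2.692 (Δ0.278)

IV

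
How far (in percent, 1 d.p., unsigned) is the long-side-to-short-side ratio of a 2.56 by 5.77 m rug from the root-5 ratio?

Ratio = 5.77 / 2.56 ≈ 2.2539.
Ideal root-5 ≈ 2.2361. |2.2539 − 2.2361| / 2.2361 ≈ 0.80% → 0.8%.

0.8%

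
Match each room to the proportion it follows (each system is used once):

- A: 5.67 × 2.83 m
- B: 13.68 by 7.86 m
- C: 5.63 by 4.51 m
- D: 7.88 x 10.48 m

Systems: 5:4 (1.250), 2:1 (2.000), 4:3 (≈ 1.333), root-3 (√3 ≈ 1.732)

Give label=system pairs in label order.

A=2:1, B=root-3, C=5:4, D=4:3

A = 5.67/2.83 ≈ 2.004 → 2:1 (2.000)
B = 13.68/7.86 ≈ 1.740 → root-3 (1.732)
C = 5.63/4.51 ≈ 1.248 → 5:4 (1.250)
D = 10.48/7.88 ≈ 1.330 → 4:3 (1.333)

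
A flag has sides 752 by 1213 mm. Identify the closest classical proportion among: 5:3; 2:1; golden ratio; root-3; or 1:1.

Ratio = 1213 / 752 ≈ 1.613.
Distances: 5:3 1.667 (Δ 0.054); 2:1 2.000 (Δ 0.387); golden ratio 1.618 (Δ 0.005); root-3 1.732 (Δ 0.119); 1:1 1.000 (Δ 0.613).

golden ratio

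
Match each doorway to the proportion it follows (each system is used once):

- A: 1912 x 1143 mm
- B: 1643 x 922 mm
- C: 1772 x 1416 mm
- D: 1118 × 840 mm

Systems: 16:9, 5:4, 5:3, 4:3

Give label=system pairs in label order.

A=5:3, B=16:9, C=5:4, D=4:3

Ratios: A ≈ 1.673; B ≈ 1.782; C ≈ 1.251; D ≈ 1.331.
Targets: 16:9 ≈ 1.778; 5:4 ≈ 1.250; 5:3 ≈ 1.667; 4:3 ≈ 1.333.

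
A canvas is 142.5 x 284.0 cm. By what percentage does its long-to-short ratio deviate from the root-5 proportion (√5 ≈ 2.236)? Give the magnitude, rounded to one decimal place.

10.9%

Ratio = 284.0 / 142.5 ≈ 1.9930.
Ideal root-5 ≈ 2.2361. |1.9930 − 2.2361| / 2.2361 ≈ 10.87% → 10.9%.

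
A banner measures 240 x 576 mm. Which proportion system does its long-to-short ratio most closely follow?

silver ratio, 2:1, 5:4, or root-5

576/240 ≈ 2.400. Nearest candidates are silver ratio (2.414, off by 0.014) and root-5 (2.236, off by 0.164).

silver ratio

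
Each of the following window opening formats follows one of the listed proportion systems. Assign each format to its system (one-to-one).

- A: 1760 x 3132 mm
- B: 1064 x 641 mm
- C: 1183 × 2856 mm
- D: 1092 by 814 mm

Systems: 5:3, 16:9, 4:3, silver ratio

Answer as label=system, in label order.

A=16:9, B=5:3, C=silver ratio, D=4:3

A = 3132/1760 ≈ 1.780 → 16:9 (1.778)
B = 1064/641 ≈ 1.660 → 5:3 (1.667)
C = 2856/1183 ≈ 2.414 → silver ratio (2.414)
D = 1092/814 ≈ 1.342 → 4:3 (1.333)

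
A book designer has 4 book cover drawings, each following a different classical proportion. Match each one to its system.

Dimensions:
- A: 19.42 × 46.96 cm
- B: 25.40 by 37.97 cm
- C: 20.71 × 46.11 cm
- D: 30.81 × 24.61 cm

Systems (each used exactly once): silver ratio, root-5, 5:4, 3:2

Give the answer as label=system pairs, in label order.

Ratios: A ≈ 2.418; B ≈ 1.495; C ≈ 2.226; D ≈ 1.252.
Targets: silver ratio ≈ 2.414; root-5 ≈ 2.236; 5:4 ≈ 1.250; 3:2 ≈ 1.500.

A=silver ratio, B=3:2, C=root-5, D=5:4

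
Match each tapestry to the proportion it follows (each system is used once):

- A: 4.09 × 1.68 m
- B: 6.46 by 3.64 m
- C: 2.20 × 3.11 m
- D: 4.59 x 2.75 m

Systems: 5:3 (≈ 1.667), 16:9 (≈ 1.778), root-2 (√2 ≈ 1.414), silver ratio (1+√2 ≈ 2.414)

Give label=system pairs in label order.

A = 4.09/1.68 ≈ 2.435 → silver ratio (2.414)
B = 6.46/3.64 ≈ 1.775 → 16:9 (1.778)
C = 3.11/2.20 ≈ 1.414 → root-2 (1.414)
D = 4.59/2.75 ≈ 1.669 → 5:3 (1.667)

A=silver ratio, B=16:9, C=root-2, D=5:3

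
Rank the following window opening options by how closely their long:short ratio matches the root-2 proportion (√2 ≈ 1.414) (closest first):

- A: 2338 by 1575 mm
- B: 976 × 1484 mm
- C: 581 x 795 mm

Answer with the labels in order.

A: 2338/1575 ≈ 1.484 → |1.484 − 1.414| = 0.070
B: 1484/976 ≈ 1.520 → |1.520 − 1.414| = 0.106
C: 795/581 ≈ 1.368 → |1.368 − 1.414| = 0.046

C, A, B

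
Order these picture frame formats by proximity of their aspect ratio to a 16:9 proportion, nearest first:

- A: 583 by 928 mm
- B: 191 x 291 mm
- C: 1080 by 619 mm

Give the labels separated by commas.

C, A, B

A: 928/583 ≈ 1.592 → |1.592 − 1.778| = 0.186
B: 291/191 ≈ 1.524 → |1.524 − 1.778| = 0.254
C: 1080/619 ≈ 1.745 → |1.745 − 1.778| = 0.033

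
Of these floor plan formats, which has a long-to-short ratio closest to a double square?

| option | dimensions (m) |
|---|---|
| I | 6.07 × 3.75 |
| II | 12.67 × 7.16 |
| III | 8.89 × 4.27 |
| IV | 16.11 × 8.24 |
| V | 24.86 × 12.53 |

V

Target 2:1 ≈ 2.000.
I: 1.619 (Δ0.381)  II: 1.770 (Δ0.230)  III: 2.082 (Δ0.082)  IV: 1.955 (Δ0.045)  V: 1.984 (Δ0.016)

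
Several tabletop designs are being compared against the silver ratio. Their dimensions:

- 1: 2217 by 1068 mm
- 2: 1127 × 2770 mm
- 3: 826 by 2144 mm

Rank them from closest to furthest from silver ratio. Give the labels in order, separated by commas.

2, 3, 1

1: 2217/1068 ≈ 2.076 → |2.076 − 2.414| = 0.338
2: 2770/1127 ≈ 2.458 → |2.458 − 2.414| = 0.044
3: 2144/826 ≈ 2.596 → |2.596 − 2.414| = 0.182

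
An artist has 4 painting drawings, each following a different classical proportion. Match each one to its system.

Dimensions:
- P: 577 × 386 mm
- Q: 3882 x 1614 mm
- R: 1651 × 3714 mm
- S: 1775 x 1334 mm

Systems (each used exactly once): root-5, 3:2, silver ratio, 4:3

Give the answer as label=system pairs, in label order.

Ratios: P ≈ 1.495; Q ≈ 2.405; R ≈ 2.250; S ≈ 1.331.
Targets: root-5 ≈ 2.236; 3:2 ≈ 1.500; silver ratio ≈ 2.414; 4:3 ≈ 1.333.

P=3:2, Q=silver ratio, R=root-5, S=4:3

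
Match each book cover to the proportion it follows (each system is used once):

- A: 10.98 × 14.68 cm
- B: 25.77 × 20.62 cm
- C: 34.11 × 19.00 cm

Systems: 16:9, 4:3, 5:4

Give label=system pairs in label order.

A=4:3, B=5:4, C=16:9

A = 14.68/10.98 ≈ 1.337 → 4:3 (1.333)
B = 25.77/20.62 ≈ 1.250 → 5:4 (1.250)
C = 34.11/19.00 ≈ 1.795 → 16:9 (1.778)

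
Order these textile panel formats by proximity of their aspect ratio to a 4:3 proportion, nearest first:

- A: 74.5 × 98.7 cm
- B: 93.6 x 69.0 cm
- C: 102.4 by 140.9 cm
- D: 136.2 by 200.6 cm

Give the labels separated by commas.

A: 98.7/74.5 ≈ 1.325 → |1.325 − 1.333| = 0.008
B: 93.6/69.0 ≈ 1.357 → |1.357 − 1.333| = 0.024
C: 140.9/102.4 ≈ 1.376 → |1.376 − 1.333| = 0.043
D: 200.6/136.2 ≈ 1.473 → |1.473 − 1.333| = 0.140

A, B, C, D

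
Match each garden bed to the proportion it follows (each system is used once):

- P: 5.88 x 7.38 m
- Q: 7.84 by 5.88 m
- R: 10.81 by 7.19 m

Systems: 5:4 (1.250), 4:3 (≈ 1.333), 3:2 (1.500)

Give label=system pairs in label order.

P = 7.38/5.88 ≈ 1.255 → 5:4 (1.250)
Q = 7.84/5.88 ≈ 1.333 → 4:3 (1.333)
R = 10.81/7.19 ≈ 1.503 → 3:2 (1.500)

P=5:4, Q=4:3, R=3:2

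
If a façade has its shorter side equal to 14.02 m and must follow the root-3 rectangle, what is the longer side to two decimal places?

24.28 m

root-3 ≈ 1.73205.
Longer side = 14.02 × 1.73205 ≈ 24.2833 → 24.28 m.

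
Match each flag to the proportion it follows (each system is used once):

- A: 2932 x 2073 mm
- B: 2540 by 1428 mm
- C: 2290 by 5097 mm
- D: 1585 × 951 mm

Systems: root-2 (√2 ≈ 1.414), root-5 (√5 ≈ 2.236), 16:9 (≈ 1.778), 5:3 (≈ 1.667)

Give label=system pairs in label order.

A = 2932/2073 ≈ 1.414 → root-2 (1.414)
B = 2540/1428 ≈ 1.779 → 16:9 (1.778)
C = 5097/2290 ≈ 2.226 → root-5 (2.236)
D = 1585/951 ≈ 1.667 → 5:3 (1.667)

A=root-2, B=16:9, C=root-5, D=5:3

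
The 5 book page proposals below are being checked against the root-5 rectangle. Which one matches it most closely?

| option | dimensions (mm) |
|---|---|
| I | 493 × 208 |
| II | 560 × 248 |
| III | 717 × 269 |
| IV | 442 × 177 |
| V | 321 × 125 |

Target root-5 ≈ 2.236.
I: 2.370 (Δ0.134)  II: 2.258 (Δ0.022)  III: 2.665 (Δ0.429)  IV: 2.497 (Δ0.261)  V: 2.568 (Δ0.332)

II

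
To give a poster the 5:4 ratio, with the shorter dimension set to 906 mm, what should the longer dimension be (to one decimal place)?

1132.5 mm

5:4 = 1.25000.
Longer side = 906 × 1.25000 ≈ 1132.500 → 1132.5 mm.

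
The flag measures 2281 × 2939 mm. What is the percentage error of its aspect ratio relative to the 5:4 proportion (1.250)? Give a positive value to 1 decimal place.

Ratio = 2939 / 2281 ≈ 1.2885.
Ideal 5:4 = 1.2500. |1.2885 − 1.2500| / 1.2500 ≈ 3.08% → 3.1%.

3.1%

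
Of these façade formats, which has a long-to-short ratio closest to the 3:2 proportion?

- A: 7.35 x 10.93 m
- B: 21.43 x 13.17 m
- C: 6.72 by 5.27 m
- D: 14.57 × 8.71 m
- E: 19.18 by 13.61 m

Target 3:2 ≈ 1.500.
A: 1.487 (Δ0.013)  B: 1.627 (Δ0.127)  C: 1.275 (Δ0.225)  D: 1.673 (Δ0.173)  E: 1.409 (Δ0.091)

A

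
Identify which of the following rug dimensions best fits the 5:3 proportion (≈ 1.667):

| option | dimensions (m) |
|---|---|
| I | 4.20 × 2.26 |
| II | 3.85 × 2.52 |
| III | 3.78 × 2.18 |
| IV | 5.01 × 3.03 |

Target 5:3 ≈ 1.667.
I: 1.858 (Δ0.191)  II: 1.528 (Δ0.139)  III: 1.734 (Δ0.067)  IV: 1.653 (Δ0.014)

IV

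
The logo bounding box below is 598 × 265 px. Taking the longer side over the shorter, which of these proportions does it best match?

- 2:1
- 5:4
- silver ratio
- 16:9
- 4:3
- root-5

root-5

Ratio = 598 / 265 ≈ 2.257.
Distances: 2:1 2.000 (Δ 0.257); 5:4 1.250 (Δ 1.007); silver ratio 2.414 (Δ 0.157); 16:9 1.778 (Δ 0.479); 4:3 1.333 (Δ 0.924); root-5 2.236 (Δ 0.021).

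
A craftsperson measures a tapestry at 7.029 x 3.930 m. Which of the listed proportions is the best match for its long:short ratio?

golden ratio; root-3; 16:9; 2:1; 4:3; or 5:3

7.029/3.930 ≈ 1.789. Nearest candidates are 16:9 (1.778, off by 0.011) and root-3 (1.732, off by 0.057).

16:9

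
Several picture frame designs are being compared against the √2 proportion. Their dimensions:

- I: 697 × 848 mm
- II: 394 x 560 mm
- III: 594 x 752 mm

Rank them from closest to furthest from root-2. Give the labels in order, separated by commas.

II, III, I

I: 848/697 ≈ 1.217 → |1.217 − 1.414| = 0.197
II: 560/394 ≈ 1.421 → |1.421 − 1.414| = 0.007
III: 752/594 ≈ 1.266 → |1.266 − 1.414| = 0.148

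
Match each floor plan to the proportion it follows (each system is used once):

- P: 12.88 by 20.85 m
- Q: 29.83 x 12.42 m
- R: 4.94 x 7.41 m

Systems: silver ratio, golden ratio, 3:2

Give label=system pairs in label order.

P = 20.85/12.88 ≈ 1.619 → golden ratio (1.618)
Q = 29.83/12.42 ≈ 2.402 → silver ratio (2.414)
R = 7.41/4.94 ≈ 1.500 → 3:2 (1.500)

P=golden ratio, Q=silver ratio, R=3:2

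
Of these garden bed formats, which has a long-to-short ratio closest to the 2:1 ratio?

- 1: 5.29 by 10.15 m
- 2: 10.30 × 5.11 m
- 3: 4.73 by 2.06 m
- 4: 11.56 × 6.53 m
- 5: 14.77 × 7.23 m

Target 2:1 ≈ 2.000.
1: 1.919 (Δ0.081)  2: 2.016 (Δ0.016)  3: 2.296 (Δ0.296)  4: 1.770 (Δ0.230)  5: 2.043 (Δ0.043)

2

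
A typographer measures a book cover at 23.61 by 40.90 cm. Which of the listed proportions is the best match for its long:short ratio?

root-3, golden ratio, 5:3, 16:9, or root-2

root-3

Ratio = 40.90 / 23.61 ≈ 1.732.
Distances: root-3 1.732 (Δ 0.000); golden ratio 1.618 (Δ 0.114); 5:3 1.667 (Δ 0.065); 16:9 1.778 (Δ 0.046); root-2 1.414 (Δ 0.318).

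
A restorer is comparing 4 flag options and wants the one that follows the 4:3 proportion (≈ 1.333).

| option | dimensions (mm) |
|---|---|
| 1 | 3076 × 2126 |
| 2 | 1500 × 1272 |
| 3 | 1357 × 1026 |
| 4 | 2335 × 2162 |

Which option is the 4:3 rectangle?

3

Target 4:3 ≈ 1.333.
1: 1.447 (Δ0.114)  2: 1.179 (Δ0.154)  3: 1.323 (Δ0.010)  4: 1.080 (Δ0.253)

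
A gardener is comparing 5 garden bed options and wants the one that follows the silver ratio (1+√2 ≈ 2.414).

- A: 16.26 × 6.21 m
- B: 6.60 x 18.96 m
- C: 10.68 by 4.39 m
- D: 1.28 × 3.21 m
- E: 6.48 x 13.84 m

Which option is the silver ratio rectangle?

Target silver ratio ≈ 2.414.
A: 2.618 (Δ0.204)  B: 2.873 (Δ0.459)  C: 2.433 (Δ0.019)  D: 2.508 (Δ0.094)  E: 2.136 (Δ0.278)

C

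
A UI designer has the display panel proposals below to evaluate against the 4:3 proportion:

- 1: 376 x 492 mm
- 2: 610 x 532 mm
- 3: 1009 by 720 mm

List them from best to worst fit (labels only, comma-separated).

1, 3, 2

Ratios: 1 = 492 / 376 ≈ 1.309; 2 = 610 / 532 ≈ 1.147; 3 = 1009 / 720 ≈ 1.401.
|Δ from 1.333|: 1 0.024; 2 0.186; 3 0.068.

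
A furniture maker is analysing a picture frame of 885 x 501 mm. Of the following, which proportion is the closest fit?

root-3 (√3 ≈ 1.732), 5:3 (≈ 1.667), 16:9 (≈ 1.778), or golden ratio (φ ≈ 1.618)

16:9

885/501 ≈ 1.766. Nearest candidates are 16:9 (1.778, off by 0.012) and root-3 (1.732, off by 0.034).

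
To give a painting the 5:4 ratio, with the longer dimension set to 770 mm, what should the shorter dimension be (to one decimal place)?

616.0 mm

5:4 = 1.25000.
Shorter side = 770 ÷ 1.25000 ≈ 616.000 → 616.0 mm.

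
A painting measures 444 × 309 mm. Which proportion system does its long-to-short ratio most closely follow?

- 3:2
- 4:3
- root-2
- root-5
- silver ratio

root-2

Ratio = 444 / 309 ≈ 1.437.
Distances: 3:2 1.500 (Δ 0.063); 4:3 1.333 (Δ 0.104); root-2 1.414 (Δ 0.023); root-5 2.236 (Δ 0.799); silver ratio 2.414 (Δ 0.977).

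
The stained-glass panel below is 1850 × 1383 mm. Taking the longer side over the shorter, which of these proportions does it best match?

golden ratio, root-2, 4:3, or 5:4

Ratio = 1850 / 1383 ≈ 1.338.
Distances: golden ratio 1.618 (Δ 0.280); root-2 1.414 (Δ 0.076); 4:3 1.333 (Δ 0.005); 5:4 1.250 (Δ 0.088).

4:3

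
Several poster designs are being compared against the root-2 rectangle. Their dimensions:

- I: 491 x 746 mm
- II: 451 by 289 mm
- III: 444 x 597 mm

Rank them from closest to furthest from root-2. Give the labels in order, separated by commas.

III, I, II

Ratios: I = 746 / 491 ≈ 1.519; II = 451 / 289 ≈ 1.561; III = 597 / 444 ≈ 1.345.
|Δ from 1.414|: I 0.105; II 0.147; III 0.069.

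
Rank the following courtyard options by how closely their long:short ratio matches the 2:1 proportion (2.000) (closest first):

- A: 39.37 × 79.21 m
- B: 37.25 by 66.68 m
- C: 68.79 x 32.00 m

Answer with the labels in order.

A, C, B

A: 79.21/39.37 ≈ 2.012 → |2.012 − 2.000| = 0.012
B: 66.68/37.25 ≈ 1.790 → |1.790 − 2.000| = 0.210
C: 68.79/32.00 ≈ 2.150 → |2.150 − 2.000| = 0.150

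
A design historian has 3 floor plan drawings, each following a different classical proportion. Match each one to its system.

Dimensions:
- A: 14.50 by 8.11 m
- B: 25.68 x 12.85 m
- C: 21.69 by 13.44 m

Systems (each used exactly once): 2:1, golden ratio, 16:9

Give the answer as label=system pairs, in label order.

A=16:9, B=2:1, C=golden ratio

Ratios: A ≈ 1.788; B ≈ 1.998; C ≈ 1.614.
Targets: 2:1 ≈ 2.000; golden ratio ≈ 1.618; 16:9 ≈ 1.778.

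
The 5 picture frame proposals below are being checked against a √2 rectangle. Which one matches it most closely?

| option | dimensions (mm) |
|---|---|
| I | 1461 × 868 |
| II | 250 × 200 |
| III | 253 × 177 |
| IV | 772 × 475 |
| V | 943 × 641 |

III

Ratios (long/short): I ≈ 1.683; II ≈ 1.250; III ≈ 1.429; IV ≈ 1.625; V ≈ 1.471.
root-2 ≈ 1.414; option III is nearest (Δ 0.015).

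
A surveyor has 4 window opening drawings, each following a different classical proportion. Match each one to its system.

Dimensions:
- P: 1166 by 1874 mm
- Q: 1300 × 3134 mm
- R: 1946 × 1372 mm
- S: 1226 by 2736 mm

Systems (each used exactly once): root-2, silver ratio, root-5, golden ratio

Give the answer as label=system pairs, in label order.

Ratios: P ≈ 1.607; Q ≈ 2.411; R ≈ 1.418; S ≈ 2.232.
Targets: root-2 ≈ 1.414; silver ratio ≈ 2.414; root-5 ≈ 2.236; golden ratio ≈ 1.618.

P=golden ratio, Q=silver ratio, R=root-2, S=root-5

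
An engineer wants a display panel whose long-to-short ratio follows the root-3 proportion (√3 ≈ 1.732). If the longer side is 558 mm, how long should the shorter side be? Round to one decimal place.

322.2 mm

root-3 ≈ 1.73205.
Shorter side = 558 ÷ 1.73205 ≈ 322.162 → 322.2 mm.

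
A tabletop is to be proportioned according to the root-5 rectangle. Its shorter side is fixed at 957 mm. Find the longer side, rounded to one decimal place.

2139.9 mm

root-5 ≈ 2.23607.
Longer side = 957 × 2.23607 ≈ 2139.919 → 2139.9 mm.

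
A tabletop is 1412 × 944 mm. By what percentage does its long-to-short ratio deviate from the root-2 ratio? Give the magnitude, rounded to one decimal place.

Ratio = 1412 / 944 ≈ 1.4958.
Ideal root-2 ≈ 1.4142. |1.4958 − 1.4142| / 1.4142 ≈ 5.77% → 5.8%.

5.8%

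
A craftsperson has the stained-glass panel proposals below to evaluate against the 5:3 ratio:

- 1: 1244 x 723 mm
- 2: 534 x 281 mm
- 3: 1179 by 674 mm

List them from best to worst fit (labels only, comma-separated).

Ratios: 1 = 1244 / 723 ≈ 1.721; 2 = 534 / 281 ≈ 1.900; 3 = 1179 / 674 ≈ 1.749.
|Δ from 1.667|: 1 0.054; 2 0.233; 3 0.082.

1, 3, 2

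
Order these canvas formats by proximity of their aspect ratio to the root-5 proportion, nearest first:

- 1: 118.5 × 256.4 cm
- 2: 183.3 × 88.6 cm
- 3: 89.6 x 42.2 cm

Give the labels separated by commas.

1: 256.4/118.5 ≈ 2.164 → |2.164 − 2.236| = 0.072
2: 183.3/88.6 ≈ 2.069 → |2.069 − 2.236| = 0.167
3: 89.6/42.2 ≈ 2.123 → |2.123 − 2.236| = 0.113

1, 3, 2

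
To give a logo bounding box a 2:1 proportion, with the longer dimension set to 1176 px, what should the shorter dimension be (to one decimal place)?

588.0 px

2:1 = 2.00000.
Shorter side = 1176 ÷ 2.00000 ≈ 588.000 → 588.0 px.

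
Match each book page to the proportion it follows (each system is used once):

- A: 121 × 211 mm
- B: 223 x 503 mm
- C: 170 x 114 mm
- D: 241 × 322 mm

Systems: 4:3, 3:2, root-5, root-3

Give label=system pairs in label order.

A=root-3, B=root-5, C=3:2, D=4:3

Ratios: A ≈ 1.744; B ≈ 2.256; C ≈ 1.491; D ≈ 1.336.
Targets: 4:3 ≈ 1.333; 3:2 ≈ 1.500; root-5 ≈ 2.236; root-3 ≈ 1.732.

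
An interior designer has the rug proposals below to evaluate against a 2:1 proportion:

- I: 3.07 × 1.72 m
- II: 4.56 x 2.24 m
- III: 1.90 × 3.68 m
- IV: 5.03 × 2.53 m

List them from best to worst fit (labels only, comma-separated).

IV, II, III, I

I: 3.07/1.72 ≈ 1.785 → |1.785 − 2.000| = 0.215
II: 4.56/2.24 ≈ 2.036 → |2.036 − 2.000| = 0.036
III: 3.68/1.90 ≈ 1.937 → |1.937 − 2.000| = 0.063
IV: 5.03/2.53 ≈ 1.988 → |1.988 − 2.000| = 0.012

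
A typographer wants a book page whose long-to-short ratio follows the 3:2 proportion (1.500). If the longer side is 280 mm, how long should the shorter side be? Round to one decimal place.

3:2 = 1.50000.
Shorter side = 280 ÷ 1.50000 ≈ 186.667 → 186.7 mm.

186.7 mm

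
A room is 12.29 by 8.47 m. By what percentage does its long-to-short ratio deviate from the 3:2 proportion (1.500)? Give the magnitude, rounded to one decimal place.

Ratio = 12.29 / 8.47 ≈ 1.4510.
Ideal 3:2 = 1.5000. |1.4510 − 1.5000| / 1.5000 ≈ 3.27% → 3.3%.

3.3%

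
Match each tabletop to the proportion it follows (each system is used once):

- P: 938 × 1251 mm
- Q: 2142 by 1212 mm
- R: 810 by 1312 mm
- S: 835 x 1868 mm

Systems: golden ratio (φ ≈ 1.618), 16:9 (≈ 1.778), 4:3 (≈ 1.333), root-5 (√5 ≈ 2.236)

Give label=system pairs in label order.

P=4:3, Q=16:9, R=golden ratio, S=root-5

P = 1251/938 ≈ 1.334 → 4:3 (1.333)
Q = 2142/1212 ≈ 1.767 → 16:9 (1.778)
R = 1312/810 ≈ 1.620 → golden ratio (1.618)
S = 1868/835 ≈ 2.237 → root-5 (2.236)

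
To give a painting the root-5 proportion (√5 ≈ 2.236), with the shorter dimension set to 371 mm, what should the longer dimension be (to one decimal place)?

root-5 ≈ 2.23607.
Longer side = 371 × 2.23607 ≈ 829.582 → 829.6 mm.

829.6 mm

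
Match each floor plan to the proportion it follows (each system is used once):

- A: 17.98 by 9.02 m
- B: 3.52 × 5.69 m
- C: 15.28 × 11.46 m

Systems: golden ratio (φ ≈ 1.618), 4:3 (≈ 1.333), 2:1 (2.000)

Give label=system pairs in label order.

A=2:1, B=golden ratio, C=4:3

A = 17.98/9.02 ≈ 1.993 → 2:1 (2.000)
B = 5.69/3.52 ≈ 1.616 → golden ratio (1.618)
C = 15.28/11.46 ≈ 1.333 → 4:3 (1.333)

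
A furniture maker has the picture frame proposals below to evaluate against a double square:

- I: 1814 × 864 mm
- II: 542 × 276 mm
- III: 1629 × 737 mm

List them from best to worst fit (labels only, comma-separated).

II, I, III

Ratios: I = 1814 / 864 ≈ 2.100; II = 542 / 276 ≈ 1.964; III = 1629 / 737 ≈ 2.210.
|Δ from 2.000|: I 0.100; II 0.036; III 0.210.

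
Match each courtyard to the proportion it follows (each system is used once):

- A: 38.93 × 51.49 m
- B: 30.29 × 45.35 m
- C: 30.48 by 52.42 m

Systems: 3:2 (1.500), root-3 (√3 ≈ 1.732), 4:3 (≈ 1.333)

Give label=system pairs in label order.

A=4:3, B=3:2, C=root-3

Ratios: A ≈ 1.323; B ≈ 1.497; C ≈ 1.720.
Targets: 3:2 ≈ 1.500; root-3 ≈ 1.732; 4:3 ≈ 1.333.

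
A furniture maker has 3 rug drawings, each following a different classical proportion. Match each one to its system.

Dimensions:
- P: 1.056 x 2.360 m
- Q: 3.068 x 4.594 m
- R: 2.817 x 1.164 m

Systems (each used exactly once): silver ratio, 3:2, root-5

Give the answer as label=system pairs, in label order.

P=root-5, Q=3:2, R=silver ratio

P = 2.360/1.056 ≈ 2.235 → root-5 (2.236)
Q = 4.594/3.068 ≈ 1.497 → 3:2 (1.500)
R = 2.817/1.164 ≈ 2.420 → silver ratio (2.414)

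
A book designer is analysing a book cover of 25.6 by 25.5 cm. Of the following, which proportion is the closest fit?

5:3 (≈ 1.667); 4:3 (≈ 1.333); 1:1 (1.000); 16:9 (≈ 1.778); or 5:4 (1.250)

Ratio = 25.6 / 25.5 ≈ 1.004.
Distances: 5:3 1.667 (Δ 0.663); 4:3 1.333 (Δ 0.329); 1:1 1.000 (Δ 0.004); 16:9 1.778 (Δ 0.774); 5:4 1.250 (Δ 0.246).

1:1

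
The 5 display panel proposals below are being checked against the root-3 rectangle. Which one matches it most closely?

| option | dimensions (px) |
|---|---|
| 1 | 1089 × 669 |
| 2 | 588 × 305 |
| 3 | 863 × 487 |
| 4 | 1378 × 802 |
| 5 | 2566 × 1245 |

4

Ratios (long/short): 1 ≈ 1.628; 2 ≈ 1.928; 3 ≈ 1.772; 4 ≈ 1.718; 5 ≈ 2.061.
root-3 ≈ 1.732; option 4 is nearest (Δ 0.014).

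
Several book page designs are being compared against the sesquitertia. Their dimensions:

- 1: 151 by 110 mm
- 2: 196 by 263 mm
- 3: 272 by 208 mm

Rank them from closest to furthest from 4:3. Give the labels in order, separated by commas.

1: 151/110 ≈ 1.373 → |1.373 − 1.333| = 0.040
2: 263/196 ≈ 1.342 → |1.342 − 1.333| = 0.009
3: 272/208 ≈ 1.308 → |1.308 − 1.333| = 0.025

2, 3, 1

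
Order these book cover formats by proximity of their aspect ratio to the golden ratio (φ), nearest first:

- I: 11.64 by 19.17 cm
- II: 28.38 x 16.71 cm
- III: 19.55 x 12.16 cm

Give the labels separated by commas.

III, I, II

Ratios: I = 19.17 / 11.64 ≈ 1.647; II = 28.38 / 16.71 ≈ 1.698; III = 19.55 / 12.16 ≈ 1.608.
|Δ from 1.618|: I 0.029; II 0.080; III 0.010.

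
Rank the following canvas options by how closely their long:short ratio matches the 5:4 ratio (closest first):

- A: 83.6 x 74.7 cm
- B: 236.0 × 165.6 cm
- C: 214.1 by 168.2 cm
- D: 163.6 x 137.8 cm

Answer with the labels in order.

C, D, A, B

A: 83.6/74.7 ≈ 1.119 → |1.119 − 1.250| = 0.131
B: 236.0/165.6 ≈ 1.425 → |1.425 − 1.250| = 0.175
C: 214.1/168.2 ≈ 1.273 → |1.273 − 1.250| = 0.023
D: 163.6/137.8 ≈ 1.187 → |1.187 − 1.250| = 0.063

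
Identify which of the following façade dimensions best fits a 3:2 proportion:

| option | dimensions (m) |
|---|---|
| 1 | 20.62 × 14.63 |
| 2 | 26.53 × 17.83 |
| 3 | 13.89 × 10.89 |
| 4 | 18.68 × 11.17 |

Target 3:2 ≈ 1.500.
1: 1.409 (Δ0.091)  2: 1.488 (Δ0.012)  3: 1.275 (Δ0.225)  4: 1.672 (Δ0.172)

2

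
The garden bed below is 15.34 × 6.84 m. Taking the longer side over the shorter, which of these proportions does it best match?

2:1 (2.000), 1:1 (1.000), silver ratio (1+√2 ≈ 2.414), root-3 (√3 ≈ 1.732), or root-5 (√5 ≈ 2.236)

root-5

15.34/6.84 ≈ 2.243. Nearest candidates are root-5 (2.236, off by 0.007) and silver ratio (2.414, off by 0.171).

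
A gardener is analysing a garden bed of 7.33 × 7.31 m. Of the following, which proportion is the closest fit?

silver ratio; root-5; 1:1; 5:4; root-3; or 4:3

7.33/7.31 ≈ 1.003. Nearest candidates are 1:1 (1.000, off by 0.003) and 5:4 (1.250, off by 0.247).

1:1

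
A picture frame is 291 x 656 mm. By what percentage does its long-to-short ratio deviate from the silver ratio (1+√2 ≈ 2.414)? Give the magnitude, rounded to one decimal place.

6.6%

Ratio = 656 / 291 ≈ 2.2543.
Ideal silver ratio ≈ 2.4142. |2.2543 − 2.4142| / 2.4142 ≈ 6.62% → 6.6%.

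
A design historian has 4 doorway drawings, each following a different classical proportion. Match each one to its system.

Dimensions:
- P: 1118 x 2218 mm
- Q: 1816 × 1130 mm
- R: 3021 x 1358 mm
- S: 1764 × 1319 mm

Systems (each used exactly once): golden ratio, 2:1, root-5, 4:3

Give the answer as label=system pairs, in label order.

P = 2218/1118 ≈ 1.984 → 2:1 (2.000)
Q = 1816/1130 ≈ 1.607 → golden ratio (1.618)
R = 3021/1358 ≈ 2.225 → root-5 (2.236)
S = 1764/1319 ≈ 1.337 → 4:3 (1.333)

P=2:1, Q=golden ratio, R=root-5, S=4:3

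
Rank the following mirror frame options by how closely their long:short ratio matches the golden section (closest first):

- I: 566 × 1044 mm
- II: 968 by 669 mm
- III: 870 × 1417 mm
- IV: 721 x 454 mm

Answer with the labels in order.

III, IV, II, I

Ratios: I = 1044 / 566 ≈ 1.845; II = 968 / 669 ≈ 1.447; III = 1417 / 870 ≈ 1.629; IV = 721 / 454 ≈ 1.588.
|Δ from 1.618|: I 0.227; II 0.171; III 0.011; IV 0.030.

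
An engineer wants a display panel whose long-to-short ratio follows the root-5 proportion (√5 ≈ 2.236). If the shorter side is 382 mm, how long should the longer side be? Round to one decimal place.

root-5 ≈ 2.23607.
Longer side = 382 × 2.23607 ≈ 854.179 → 854.2 mm.

854.2 mm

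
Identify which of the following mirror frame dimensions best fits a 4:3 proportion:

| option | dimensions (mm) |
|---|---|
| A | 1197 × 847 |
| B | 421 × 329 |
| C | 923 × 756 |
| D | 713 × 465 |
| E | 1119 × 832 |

Target 4:3 ≈ 1.333.
A: 1.413 (Δ0.080)  B: 1.280 (Δ0.053)  C: 1.221 (Δ0.112)  D: 1.533 (Δ0.200)  E: 1.345 (Δ0.012)

E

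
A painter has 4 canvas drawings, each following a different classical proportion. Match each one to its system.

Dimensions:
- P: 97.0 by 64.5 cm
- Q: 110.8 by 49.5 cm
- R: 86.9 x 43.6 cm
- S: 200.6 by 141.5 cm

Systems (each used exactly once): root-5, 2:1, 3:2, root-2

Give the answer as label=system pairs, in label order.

P = 97.0/64.5 ≈ 1.504 → 3:2 (1.500)
Q = 110.8/49.5 ≈ 2.238 → root-5 (2.236)
R = 86.9/43.6 ≈ 1.993 → 2:1 (2.000)
S = 200.6/141.5 ≈ 1.418 → root-2 (1.414)

P=3:2, Q=root-5, R=2:1, S=root-2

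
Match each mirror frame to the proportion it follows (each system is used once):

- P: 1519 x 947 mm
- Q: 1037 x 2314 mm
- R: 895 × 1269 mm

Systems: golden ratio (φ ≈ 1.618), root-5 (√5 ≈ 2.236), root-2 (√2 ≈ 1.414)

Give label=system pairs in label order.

P=golden ratio, Q=root-5, R=root-2

P = 1519/947 ≈ 1.604 → golden ratio (1.618)
Q = 2314/1037 ≈ 2.231 → root-5 (2.236)
R = 1269/895 ≈ 1.418 → root-2 (1.414)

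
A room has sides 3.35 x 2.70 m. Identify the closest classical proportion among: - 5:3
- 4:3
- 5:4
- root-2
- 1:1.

Ratio = 3.35 / 2.70 ≈ 1.241.
Distances: 5:3 1.667 (Δ 0.426); 4:3 1.333 (Δ 0.092); 5:4 1.250 (Δ 0.009); root-2 1.414 (Δ 0.173); 1:1 1.000 (Δ 0.241).

5:4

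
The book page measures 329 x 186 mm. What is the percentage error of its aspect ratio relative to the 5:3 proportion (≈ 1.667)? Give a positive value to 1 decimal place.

Ratio = 329 / 186 ≈ 1.7688.
Ideal 5:3 ≈ 1.6667. |1.7688 − 1.6667| / 1.6667 ≈ 6.13% → 6.1%.

6.1%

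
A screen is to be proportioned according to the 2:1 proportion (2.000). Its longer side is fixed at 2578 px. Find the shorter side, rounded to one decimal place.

2:1 = 2.00000.
Shorter side = 2578 ÷ 2.00000 ≈ 1289.000 → 1289.0 px.

1289.0 px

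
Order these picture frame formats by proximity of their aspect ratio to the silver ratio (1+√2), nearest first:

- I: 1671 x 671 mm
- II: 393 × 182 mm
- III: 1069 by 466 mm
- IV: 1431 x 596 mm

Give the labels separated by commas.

I: 1671/671 ≈ 2.490 → |2.490 − 2.414| = 0.076
II: 393/182 ≈ 2.159 → |2.159 − 2.414| = 0.255
III: 1069/466 ≈ 2.294 → |2.294 − 2.414| = 0.120
IV: 1431/596 ≈ 2.401 → |2.401 − 2.414| = 0.013

IV, I, III, II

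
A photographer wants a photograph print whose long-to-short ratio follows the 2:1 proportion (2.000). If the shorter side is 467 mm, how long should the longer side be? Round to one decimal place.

2:1 = 2.00000.
Longer side = 467 × 2.00000 ≈ 934.000 → 934.0 mm.

934.0 mm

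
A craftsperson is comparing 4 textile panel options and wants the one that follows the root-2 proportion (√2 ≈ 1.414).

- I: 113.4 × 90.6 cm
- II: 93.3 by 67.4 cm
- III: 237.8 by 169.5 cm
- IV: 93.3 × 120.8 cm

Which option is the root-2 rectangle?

Target root-2 ≈ 1.414.
I: 1.252 (Δ0.162)  II: 1.384 (Δ0.030)  III: 1.403 (Δ0.011)  IV: 1.295 (Δ0.119)

III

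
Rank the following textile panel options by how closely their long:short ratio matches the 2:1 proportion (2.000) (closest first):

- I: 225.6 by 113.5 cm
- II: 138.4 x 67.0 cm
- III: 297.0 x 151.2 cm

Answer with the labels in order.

I: 225.6/113.5 ≈ 1.988 → |1.988 − 2.000| = 0.012
II: 138.4/67.0 ≈ 2.066 → |2.066 − 2.000| = 0.066
III: 297.0/151.2 ≈ 1.964 → |1.964 − 2.000| = 0.036

I, III, II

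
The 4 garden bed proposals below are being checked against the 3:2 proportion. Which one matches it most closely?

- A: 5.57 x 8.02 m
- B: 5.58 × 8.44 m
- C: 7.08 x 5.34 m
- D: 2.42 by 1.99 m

B

Target 3:2 ≈ 1.500.
A: 1.440 (Δ0.060)  B: 1.513 (Δ0.013)  C: 1.326 (Δ0.174)  D: 1.216 (Δ0.284)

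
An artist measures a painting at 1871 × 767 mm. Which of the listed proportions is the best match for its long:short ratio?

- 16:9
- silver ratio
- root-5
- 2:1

silver ratio

1871/767 ≈ 2.439. Nearest candidates are silver ratio (2.414, off by 0.025) and root-5 (2.236, off by 0.203).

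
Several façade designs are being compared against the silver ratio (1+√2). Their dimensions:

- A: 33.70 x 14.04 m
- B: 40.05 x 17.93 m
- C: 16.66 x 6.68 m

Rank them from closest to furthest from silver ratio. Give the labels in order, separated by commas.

A: 33.70/14.04 ≈ 2.400 → |2.400 − 2.414| = 0.014
B: 40.05/17.93 ≈ 2.234 → |2.234 − 2.414| = 0.180
C: 16.66/6.68 ≈ 2.494 → |2.494 − 2.414| = 0.080

A, C, B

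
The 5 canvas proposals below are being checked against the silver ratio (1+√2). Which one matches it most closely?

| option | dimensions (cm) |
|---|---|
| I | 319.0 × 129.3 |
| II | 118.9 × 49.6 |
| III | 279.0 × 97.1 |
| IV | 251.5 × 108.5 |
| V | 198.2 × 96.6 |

Ratios (long/short): I ≈ 2.467; II ≈ 2.397; III ≈ 2.873; IV ≈ 2.318; V ≈ 2.052.
silver ratio ≈ 2.414; option II is nearest (Δ 0.017).

II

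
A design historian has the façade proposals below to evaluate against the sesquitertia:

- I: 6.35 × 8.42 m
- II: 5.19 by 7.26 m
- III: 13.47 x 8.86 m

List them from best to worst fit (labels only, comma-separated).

I, II, III

Ratios: I = 8.42 / 6.35 ≈ 1.326; II = 7.26 / 5.19 ≈ 1.399; III = 13.47 / 8.86 ≈ 1.520.
|Δ from 1.333|: I 0.007; II 0.066; III 0.187.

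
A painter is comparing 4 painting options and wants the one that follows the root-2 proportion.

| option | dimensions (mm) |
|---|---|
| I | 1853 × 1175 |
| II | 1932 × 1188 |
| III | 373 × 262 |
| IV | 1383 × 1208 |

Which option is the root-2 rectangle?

III

Target root-2 ≈ 1.414.
I: 1.577 (Δ0.163)  II: 1.626 (Δ0.212)  III: 1.424 (Δ0.010)  IV: 1.145 (Δ0.269)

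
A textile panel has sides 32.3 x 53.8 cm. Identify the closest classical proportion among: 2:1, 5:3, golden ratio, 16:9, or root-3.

53.8/32.3 ≈ 1.666. Nearest candidates are 5:3 (1.667, off by 0.001) and golden ratio (1.618, off by 0.048).

5:3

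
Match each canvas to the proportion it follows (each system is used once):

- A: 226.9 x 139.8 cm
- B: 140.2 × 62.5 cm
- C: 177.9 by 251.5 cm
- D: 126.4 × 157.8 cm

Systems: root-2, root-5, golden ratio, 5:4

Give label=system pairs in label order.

A=golden ratio, B=root-5, C=root-2, D=5:4

Ratios: A ≈ 1.623; B ≈ 2.243; C ≈ 1.414; D ≈ 1.248.
Targets: root-2 ≈ 1.414; root-5 ≈ 2.236; golden ratio ≈ 1.618; 5:4 ≈ 1.250.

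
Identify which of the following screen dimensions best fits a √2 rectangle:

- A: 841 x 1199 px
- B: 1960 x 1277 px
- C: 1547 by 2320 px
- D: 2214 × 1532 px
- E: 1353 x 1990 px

Ratios (long/short): A ≈ 1.426; B ≈ 1.535; C ≈ 1.500; D ≈ 1.445; E ≈ 1.471.
root-2 ≈ 1.414; option A is nearest (Δ 0.012).

A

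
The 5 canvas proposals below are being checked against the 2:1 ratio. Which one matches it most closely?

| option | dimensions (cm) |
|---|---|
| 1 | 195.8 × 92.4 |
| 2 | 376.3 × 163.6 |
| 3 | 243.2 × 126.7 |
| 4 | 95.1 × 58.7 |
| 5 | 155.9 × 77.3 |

Target 2:1 ≈ 2.000.
1: 2.119 (Δ0.119)  2: 2.300 (Δ0.300)  3: 1.919 (Δ0.081)  4: 1.620 (Δ0.380)  5: 2.017 (Δ0.017)

5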